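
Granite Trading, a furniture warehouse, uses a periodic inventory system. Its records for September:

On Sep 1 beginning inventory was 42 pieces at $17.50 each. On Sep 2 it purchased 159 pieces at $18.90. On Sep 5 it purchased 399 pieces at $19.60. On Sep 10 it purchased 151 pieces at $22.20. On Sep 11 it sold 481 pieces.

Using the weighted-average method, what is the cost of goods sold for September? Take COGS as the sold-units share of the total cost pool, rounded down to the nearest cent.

COGS = $9,551.27

Sep 11, sell 481: 481/751 × $14,912.70 → $9,551.27
Ending inventory (cost pool remaining) = $5,361.43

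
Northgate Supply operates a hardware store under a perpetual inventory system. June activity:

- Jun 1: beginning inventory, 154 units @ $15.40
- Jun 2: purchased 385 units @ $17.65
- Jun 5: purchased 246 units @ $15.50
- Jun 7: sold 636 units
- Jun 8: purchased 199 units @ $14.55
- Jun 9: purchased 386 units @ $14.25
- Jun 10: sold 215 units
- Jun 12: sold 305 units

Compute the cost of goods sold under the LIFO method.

COGS = $18,135.45

Jun 7, 636 sold [LIFO — newest first]: 246 @ $15.50 + 385 @ $17.65 + 5 @ $15.40 = $10,685.25
Jun 10, 215 sold [LIFO — newest first]: 215 @ $14.25 = $3,063.75
Jun 12, 305 sold [LIFO — newest first]: 171 @ $14.25 + 134 @ $14.55 = $4,386.45
Total COGS = $10,685.25 + $3,063.75 + $4,386.45 = $18,135.45
Ending inventory: 149 @ $15.40 + 65 @ $14.55 = $3,240.35
Check: goods available $21,375.80 = COGS $18,135.45 + ending $3,240.35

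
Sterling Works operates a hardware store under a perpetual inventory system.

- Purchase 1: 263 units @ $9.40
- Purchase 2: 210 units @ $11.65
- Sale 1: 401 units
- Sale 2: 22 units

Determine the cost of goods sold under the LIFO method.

Sale 1 (401) [LIFO — newest first]: 210 @ $11.65 + 191 @ $9.40 = $4,241.90
Sale 2 (22) [LIFO — newest first]: 22 @ $9.40 = $206.80
Total COGS = $4,241.90 + $206.80 = $4,448.70
Ending inventory: 50 @ $9.40 = $470.00

COGS = $4,448.70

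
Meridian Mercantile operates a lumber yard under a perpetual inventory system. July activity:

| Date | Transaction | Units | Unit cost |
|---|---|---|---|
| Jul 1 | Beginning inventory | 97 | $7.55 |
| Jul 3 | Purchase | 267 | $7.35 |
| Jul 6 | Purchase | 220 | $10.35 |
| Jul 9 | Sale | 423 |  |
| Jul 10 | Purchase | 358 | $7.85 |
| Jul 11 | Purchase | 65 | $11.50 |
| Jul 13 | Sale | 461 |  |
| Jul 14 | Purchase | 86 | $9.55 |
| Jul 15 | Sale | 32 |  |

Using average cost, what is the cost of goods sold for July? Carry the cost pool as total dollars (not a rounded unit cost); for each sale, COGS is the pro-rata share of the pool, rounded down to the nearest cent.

COGS = $7,776.26

After Jul 1: 97 on hand, pool $732.35 (≈ $7.5500 each)
After Jul 3: 364 on hand, pool $2,694.80 (≈ $7.4033 each)
After Jul 6: 584 on hand, pool $4,971.80 (≈ $8.5134 each)
Jul 9, sell 423: 423/584 × $4,971.80 → $3,601.14
After Jul 10: 519 on hand, pool $4,180.96 (≈ $8.0558 each)
After Jul 11: 584 on hand, pool $4,928.46 (≈ $8.4391 each)
Jul 13, sell 461: 461/584 × $4,928.46 → $3,890.44
After Jul 14: 209 on hand, pool $1,859.32 (≈ $8.8963 each)
Jul 15, sell 32: 32/209 × $1,859.32 → $284.68
Total COGS = $3,601.14 + $3,890.44 + $284.68 = $7,776.26
Ending inventory (cost pool remaining) = $1,574.64
Check: goods available $9,350.90 = COGS $7,776.26 + ending $1,574.64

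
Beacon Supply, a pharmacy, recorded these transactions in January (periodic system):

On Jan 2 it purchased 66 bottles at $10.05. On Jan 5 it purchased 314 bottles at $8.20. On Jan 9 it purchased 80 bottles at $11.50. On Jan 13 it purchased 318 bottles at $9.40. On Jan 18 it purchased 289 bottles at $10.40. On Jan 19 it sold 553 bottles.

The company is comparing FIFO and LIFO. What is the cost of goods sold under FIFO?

COGS = $5,032.30

FIFO COGS: 66 @ $10.05 + 314 @ $8.20 + 80 @ $11.50 + 93 @ $9.40 = $5,032.30
LIFO COGS: 289 @ $10.40 + 264 @ $9.40 = $5,487.20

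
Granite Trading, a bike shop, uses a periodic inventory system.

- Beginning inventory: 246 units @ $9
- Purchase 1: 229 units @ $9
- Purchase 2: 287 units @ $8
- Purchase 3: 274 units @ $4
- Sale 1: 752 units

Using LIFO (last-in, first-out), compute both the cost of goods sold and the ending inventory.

COGS = $5,111; ending inventory = $2,556

Sale 1 (752) [LIFO — newest first]: 274 @ $4 + 287 @ $8 + 191 @ $9 = $5,111
Ending inventory: 246 @ $9 + 38 @ $9 = $2,556
Check: goods available $7,667 = COGS $5,111 + ending $2,556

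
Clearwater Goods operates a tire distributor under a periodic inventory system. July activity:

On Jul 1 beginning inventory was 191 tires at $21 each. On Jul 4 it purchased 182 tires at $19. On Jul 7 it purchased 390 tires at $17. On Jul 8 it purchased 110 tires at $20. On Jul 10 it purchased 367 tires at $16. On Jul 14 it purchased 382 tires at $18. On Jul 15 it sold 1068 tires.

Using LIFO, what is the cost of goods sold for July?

COGS = $18,501

Jul 15, 1068 sold [LIFO — newest first]: 382 @ $18 + 367 @ $16 + 110 @ $20 + 209 @ $17 = $18,501
Ending inventory: 191 @ $21 + 182 @ $19 + 181 @ $17 = $10,546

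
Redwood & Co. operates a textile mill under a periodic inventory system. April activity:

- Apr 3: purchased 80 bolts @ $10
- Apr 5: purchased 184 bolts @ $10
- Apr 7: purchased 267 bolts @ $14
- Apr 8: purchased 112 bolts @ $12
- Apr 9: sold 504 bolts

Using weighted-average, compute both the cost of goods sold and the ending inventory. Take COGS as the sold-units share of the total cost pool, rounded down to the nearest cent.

Apr 9, sell 504: 504/643 × $7,722.00 → $6,052.70
Ending inventory (cost pool remaining) = $1,669.30

COGS = $6,052.70; ending inventory = $1,669.30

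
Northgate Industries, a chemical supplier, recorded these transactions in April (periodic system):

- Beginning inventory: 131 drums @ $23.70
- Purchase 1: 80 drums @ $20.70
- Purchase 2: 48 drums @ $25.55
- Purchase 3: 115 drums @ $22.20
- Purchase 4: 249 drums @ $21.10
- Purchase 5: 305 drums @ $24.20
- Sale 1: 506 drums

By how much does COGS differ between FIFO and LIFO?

$296.80

FIFO COGS: 131 @ $23.70 + 80 @ $20.70 + 48 @ $25.55 + 115 @ $22.20 + 132 @ $21.10 = $11,325.30
LIFO COGS: 305 @ $24.20 + 201 @ $21.10 = $11,622.10
Difference = |$11,325.30 − $11,622.10| = $296.80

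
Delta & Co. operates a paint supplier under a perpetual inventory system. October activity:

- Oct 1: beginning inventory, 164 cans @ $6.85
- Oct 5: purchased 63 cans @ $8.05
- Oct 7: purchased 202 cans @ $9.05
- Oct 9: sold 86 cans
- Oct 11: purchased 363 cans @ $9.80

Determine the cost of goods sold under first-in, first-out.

COGS = $589.10

Oct 9, 86 sold [FIFO — oldest first]: 86 @ $6.85 = $589.10
Ending inventory: 78 @ $6.85 + 63 @ $8.05 + 202 @ $9.05 + 363 @ $9.80 = $6,426.95
Check: goods available $7,016.05 = COGS $589.10 + ending $6,426.95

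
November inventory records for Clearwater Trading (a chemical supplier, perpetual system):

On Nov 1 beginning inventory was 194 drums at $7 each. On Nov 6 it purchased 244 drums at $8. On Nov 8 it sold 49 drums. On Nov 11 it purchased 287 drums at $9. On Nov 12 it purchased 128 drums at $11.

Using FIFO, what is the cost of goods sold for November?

COGS = $343

Nov 8, 49 sold [FIFO — oldest first]: 49 @ $7 = $343
Ending inventory: 145 @ $7 + 244 @ $8 + 287 @ $9 + 128 @ $11 = $6,958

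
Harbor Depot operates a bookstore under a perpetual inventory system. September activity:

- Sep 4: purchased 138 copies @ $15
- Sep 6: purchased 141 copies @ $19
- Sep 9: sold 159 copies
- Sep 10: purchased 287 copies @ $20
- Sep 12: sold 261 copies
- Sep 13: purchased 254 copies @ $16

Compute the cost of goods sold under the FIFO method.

Sep 9, 159 sold [FIFO — oldest first]: 138 @ $15 + 21 @ $19 = $2,469
Sep 12, 261 sold [FIFO — oldest first]: 120 @ $19 + 141 @ $20 = $5,100
Total COGS = $2,469 + $5,100 = $7,569
Ending inventory: 146 @ $20 + 254 @ $16 = $6,984

COGS = $7,569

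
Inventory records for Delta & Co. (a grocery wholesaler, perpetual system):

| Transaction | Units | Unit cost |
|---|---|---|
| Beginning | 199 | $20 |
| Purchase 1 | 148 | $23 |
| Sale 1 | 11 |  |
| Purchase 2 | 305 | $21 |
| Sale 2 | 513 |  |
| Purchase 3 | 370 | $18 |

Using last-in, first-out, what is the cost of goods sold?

Sale 1 (11) [LIFO — newest first]: 11 @ $23 = $253
Sale 2 (513) [LIFO — newest first]: 305 @ $21 + 137 @ $23 + 71 @ $20 = $10,976
Total COGS = $253 + $10,976 = $11,229
Ending inventory: 128 @ $20 + 370 @ $18 = $9,220
Check: goods available $20,449 = COGS $11,229 + ending $9,220

COGS = $11,229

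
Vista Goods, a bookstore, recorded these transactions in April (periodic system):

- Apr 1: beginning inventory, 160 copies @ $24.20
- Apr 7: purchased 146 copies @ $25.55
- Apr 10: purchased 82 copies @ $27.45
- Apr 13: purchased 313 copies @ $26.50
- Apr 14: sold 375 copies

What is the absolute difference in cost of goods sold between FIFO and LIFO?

$500.05

FIFO COGS: 160 @ $24.20 + 146 @ $25.55 + 69 @ $27.45 = $9,496.35
LIFO COGS: 313 @ $26.50 + 62 @ $27.45 = $9,996.40
Difference = |$9,496.35 − $9,996.40| = $500.05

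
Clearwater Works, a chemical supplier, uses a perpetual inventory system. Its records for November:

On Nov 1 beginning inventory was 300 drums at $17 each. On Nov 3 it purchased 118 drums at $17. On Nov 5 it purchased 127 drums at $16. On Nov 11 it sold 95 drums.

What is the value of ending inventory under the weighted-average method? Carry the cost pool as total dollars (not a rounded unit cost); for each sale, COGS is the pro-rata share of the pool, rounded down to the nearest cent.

After Nov 1: 300 on hand, pool $5,100.00 (≈ $17.0000 each)
After Nov 3: 418 on hand, pool $7,106.00 (≈ $17.0000 each)
After Nov 5: 545 on hand, pool $9,138.00 (≈ $16.7670 each)
Nov 11, sell 95: 95/545 × $9,138.00 → $1,592.86
Ending inventory (cost pool remaining) = $7,545.14
Check: goods available $9,138.00 = COGS $1,592.86 + ending $7,545.14

Ending inventory = $7,545.14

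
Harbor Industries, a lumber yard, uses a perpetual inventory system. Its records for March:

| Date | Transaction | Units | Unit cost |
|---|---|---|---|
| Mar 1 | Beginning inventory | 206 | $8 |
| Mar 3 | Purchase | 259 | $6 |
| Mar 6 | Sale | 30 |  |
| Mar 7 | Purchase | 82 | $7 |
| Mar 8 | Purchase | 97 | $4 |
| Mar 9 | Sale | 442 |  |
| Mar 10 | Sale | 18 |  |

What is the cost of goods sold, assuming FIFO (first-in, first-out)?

COGS = $3,377

Mar 6, 30 sold [FIFO — oldest first]: 30 @ $8 = $240
Mar 9, 442 sold [FIFO — oldest first]: 176 @ $8 + 259 @ $6 + 7 @ $7 = $3,011
Mar 10, 18 sold [FIFO — oldest first]: 18 @ $7 = $126
Total COGS = $240 + $3,011 + $126 = $3,377
Ending inventory: 57 @ $7 + 97 @ $4 = $787
Check: goods available $4,164 = COGS $3,377 + ending $787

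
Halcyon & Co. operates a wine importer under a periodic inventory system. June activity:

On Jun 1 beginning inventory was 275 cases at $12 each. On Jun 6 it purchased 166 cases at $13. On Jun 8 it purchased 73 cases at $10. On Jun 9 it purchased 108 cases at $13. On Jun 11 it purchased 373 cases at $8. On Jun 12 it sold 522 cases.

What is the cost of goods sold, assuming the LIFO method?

Jun 12, 522 sold [LIFO — newest first]: 373 @ $8 + 108 @ $13 + 41 @ $10 = $4,798
Ending inventory: 275 @ $12 + 166 @ $13 + 32 @ $10 = $5,778
Check: goods available $10,576 = COGS $4,798 + ending $5,778

COGS = $4,798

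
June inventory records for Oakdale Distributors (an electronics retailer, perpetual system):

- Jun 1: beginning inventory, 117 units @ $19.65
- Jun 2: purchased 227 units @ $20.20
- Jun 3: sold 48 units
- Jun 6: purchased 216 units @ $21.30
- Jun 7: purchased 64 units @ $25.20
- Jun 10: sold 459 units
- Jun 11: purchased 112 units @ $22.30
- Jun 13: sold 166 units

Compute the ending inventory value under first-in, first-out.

Jun 3, 48 sold [FIFO — oldest first]: 48 @ $19.65 = $943.20
Jun 10, 459 sold [FIFO — oldest first]: 69 @ $19.65 + 227 @ $20.20 + 163 @ $21.30 = $9,413.15
Jun 13, 166 sold [FIFO — oldest first]: 53 @ $21.30 + 64 @ $25.20 + 49 @ $22.30 = $3,834.40
Total COGS = $943.20 + $9,413.15 + $3,834.40 = $14,190.75
Ending inventory: 63 @ $22.30 = $1,404.90

Ending inventory = $1,404.90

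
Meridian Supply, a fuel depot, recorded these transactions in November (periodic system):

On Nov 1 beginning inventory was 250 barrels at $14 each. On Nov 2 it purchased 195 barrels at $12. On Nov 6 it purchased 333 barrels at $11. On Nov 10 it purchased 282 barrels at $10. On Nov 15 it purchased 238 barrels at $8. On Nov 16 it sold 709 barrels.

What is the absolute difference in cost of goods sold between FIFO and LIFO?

FIFO COGS: 250 @ $14 + 195 @ $12 + 264 @ $11 = $8,744
LIFO COGS: 238 @ $8 + 282 @ $10 + 189 @ $11 = $6,803
Difference = |$8,744 − $6,803| = $1,941

$1,941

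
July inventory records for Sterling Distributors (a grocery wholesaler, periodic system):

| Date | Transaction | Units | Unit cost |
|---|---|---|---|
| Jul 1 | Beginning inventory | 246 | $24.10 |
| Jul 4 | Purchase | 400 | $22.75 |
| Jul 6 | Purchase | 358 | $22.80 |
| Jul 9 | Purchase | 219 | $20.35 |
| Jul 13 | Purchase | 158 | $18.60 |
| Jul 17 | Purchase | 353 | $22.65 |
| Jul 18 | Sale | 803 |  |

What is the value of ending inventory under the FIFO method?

Jul 18, 803 sold [FIFO — oldest first]: 246 @ $24.10 + 400 @ $22.75 + 157 @ $22.80 = $18,608.20
Ending inventory: 201 @ $22.80 + 219 @ $20.35 + 158 @ $18.60 + 353 @ $22.65 = $19,973.70

Ending inventory = $19,973.70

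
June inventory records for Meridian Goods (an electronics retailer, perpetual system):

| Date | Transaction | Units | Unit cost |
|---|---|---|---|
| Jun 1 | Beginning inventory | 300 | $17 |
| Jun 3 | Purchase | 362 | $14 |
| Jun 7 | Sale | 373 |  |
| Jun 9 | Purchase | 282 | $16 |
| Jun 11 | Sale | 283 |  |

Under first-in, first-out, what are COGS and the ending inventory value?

Jun 7, 373 sold [FIFO — oldest first]: 300 @ $17 + 73 @ $14 = $6,122
Jun 11, 283 sold [FIFO — oldest first]: 283 @ $14 = $3,962
Total COGS = $6,122 + $3,962 = $10,084
Ending inventory: 6 @ $14 + 282 @ $16 = $4,596

COGS = $10,084; ending inventory = $4,596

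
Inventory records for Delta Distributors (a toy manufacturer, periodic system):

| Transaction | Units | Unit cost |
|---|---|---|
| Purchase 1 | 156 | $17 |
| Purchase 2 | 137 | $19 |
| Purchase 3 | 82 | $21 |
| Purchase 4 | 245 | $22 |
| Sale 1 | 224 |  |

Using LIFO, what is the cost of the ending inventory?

Sale 1 (224) [LIFO — newest first]: 224 @ $22 = $4,928
Ending inventory: 156 @ $17 + 137 @ $19 + 82 @ $21 + 21 @ $22 = $7,439

Ending inventory = $7,439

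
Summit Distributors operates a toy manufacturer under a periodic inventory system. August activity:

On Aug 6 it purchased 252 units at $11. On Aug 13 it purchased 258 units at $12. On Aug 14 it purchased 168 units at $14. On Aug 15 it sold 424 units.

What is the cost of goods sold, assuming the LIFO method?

COGS = $5,424

Aug 15, 424 sold [LIFO — newest first]: 168 @ $14 + 256 @ $12 = $5,424
Ending inventory: 252 @ $11 + 2 @ $12 = $2,796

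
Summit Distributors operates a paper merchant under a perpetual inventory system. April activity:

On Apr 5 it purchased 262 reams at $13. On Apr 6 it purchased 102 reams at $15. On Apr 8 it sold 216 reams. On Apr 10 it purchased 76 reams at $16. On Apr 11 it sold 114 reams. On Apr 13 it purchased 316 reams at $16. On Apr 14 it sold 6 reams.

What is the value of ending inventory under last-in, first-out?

Apr 8, 216 sold [LIFO — newest first]: 102 @ $15 + 114 @ $13 = $3,012
Apr 11, 114 sold [LIFO — newest first]: 76 @ $16 + 38 @ $13 = $1,710
Apr 14, 6 sold [LIFO — newest first]: 6 @ $16 = $96
Total COGS = $3,012 + $1,710 + $96 = $4,818
Ending inventory: 110 @ $13 + 310 @ $16 = $6,390

Ending inventory = $6,390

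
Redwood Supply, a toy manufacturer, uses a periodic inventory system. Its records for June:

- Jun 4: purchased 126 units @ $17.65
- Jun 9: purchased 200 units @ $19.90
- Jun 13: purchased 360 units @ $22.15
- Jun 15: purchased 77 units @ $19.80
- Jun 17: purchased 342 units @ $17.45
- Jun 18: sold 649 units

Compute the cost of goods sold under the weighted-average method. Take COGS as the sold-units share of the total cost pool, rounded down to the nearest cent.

COGS = $12,727.68

Jun 18, sell 649: 649/1105 × $21,670.40 → $12,727.68
Ending inventory (cost pool remaining) = $8,942.72
Check: goods available $21,670.40 = COGS $12,727.68 + ending $8,942.72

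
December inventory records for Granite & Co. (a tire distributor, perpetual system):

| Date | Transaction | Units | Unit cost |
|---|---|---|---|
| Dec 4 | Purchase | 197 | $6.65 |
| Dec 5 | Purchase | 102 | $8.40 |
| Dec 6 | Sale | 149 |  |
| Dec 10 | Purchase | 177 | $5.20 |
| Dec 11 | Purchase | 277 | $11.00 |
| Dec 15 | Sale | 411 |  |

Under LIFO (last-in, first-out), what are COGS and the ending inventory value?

COGS = $4,913.15; ending inventory = $1,221.10

Dec 6, 149 sold [LIFO — newest first]: 102 @ $8.40 + 47 @ $6.65 = $1,169.35
Dec 15, 411 sold [LIFO — newest first]: 277 @ $11.00 + 134 @ $5.20 = $3,743.80
Total COGS = $1,169.35 + $3,743.80 = $4,913.15
Ending inventory: 150 @ $6.65 + 43 @ $5.20 = $1,221.10
Check: goods available $6,134.25 = COGS $4,913.15 + ending $1,221.10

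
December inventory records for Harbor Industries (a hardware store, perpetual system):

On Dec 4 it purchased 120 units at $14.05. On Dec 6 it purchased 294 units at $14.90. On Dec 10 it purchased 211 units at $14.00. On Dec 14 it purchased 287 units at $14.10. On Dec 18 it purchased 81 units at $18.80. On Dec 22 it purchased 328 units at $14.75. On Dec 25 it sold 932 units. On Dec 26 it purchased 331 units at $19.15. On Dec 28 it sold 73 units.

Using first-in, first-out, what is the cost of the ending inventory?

Ending inventory = $10,999.65

Dec 25, 932 sold [FIFO — oldest first]: 120 @ $14.05 + 294 @ $14.90 + 211 @ $14.00 + 287 @ $14.10 + 20 @ $18.80 = $13,443.30
Dec 28, 73 sold [FIFO — oldest first]: 61 @ $18.80 + 12 @ $14.75 = $1,323.80
Total COGS = $13,443.30 + $1,323.80 = $14,767.10
Ending inventory: 316 @ $14.75 + 331 @ $19.15 = $10,999.65
Check: goods available $25,766.75 = COGS $14,767.10 + ending $10,999.65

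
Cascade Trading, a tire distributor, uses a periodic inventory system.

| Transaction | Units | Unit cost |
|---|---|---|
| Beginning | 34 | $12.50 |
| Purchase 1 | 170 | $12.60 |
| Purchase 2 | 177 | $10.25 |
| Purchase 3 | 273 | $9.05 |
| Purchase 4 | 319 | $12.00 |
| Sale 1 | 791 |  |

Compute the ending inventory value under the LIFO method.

Sale 1 (791) [LIFO — newest first]: 319 @ $12.00 + 273 @ $9.05 + 177 @ $10.25 + 22 @ $12.60 = $8,390.10
Ending inventory: 34 @ $12.50 + 148 @ $12.60 = $2,289.80

Ending inventory = $2,289.80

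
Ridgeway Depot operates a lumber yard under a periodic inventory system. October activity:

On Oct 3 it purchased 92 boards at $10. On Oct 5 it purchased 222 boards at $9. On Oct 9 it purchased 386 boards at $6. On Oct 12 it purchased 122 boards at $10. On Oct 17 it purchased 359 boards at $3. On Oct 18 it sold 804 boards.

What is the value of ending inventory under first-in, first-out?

Oct 18, 804 sold [FIFO — oldest first]: 92 @ $10 + 222 @ $9 + 386 @ $6 + 104 @ $10 = $6,274
Ending inventory: 18 @ $10 + 359 @ $3 = $1,257

Ending inventory = $1,257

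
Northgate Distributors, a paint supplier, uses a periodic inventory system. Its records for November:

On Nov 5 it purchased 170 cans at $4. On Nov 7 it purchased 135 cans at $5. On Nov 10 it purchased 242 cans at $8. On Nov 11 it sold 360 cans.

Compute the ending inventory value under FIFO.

Nov 11, 360 sold [FIFO — oldest first]: 170 @ $4 + 135 @ $5 + 55 @ $8 = $1,795
Ending inventory: 187 @ $8 = $1,496

Ending inventory = $1,496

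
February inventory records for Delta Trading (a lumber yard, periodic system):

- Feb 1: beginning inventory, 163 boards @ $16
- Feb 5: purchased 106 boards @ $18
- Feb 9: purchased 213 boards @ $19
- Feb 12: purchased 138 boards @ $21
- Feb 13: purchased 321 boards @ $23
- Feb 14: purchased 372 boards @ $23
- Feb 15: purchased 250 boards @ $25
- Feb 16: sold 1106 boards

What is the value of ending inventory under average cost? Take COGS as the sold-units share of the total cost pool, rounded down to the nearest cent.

Feb 16, sell 1106: 1106/1563 × $33,650.00 → $23,811.19
Ending inventory (cost pool remaining) = $9,838.81

Ending inventory = $9,838.81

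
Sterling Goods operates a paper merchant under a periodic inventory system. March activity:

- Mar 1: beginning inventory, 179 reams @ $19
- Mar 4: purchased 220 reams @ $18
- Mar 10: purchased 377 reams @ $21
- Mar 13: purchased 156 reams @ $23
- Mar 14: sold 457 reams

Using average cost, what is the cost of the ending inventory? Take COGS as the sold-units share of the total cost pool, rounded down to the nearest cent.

Mar 14, sell 457: 457/932 × $18,866.00 → $9,250.81
Ending inventory (cost pool remaining) = $9,615.19

Ending inventory = $9,615.19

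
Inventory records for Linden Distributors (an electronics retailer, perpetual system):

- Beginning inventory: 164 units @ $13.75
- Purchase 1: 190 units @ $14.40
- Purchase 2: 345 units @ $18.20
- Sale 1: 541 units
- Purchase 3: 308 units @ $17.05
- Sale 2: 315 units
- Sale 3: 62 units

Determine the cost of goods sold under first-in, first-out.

COGS = $15,003.95

Sale 1 (541) [FIFO — oldest first]: 164 @ $13.75 + 190 @ $14.40 + 187 @ $18.20 = $8,394.40
Sale 2 (315) [FIFO — oldest first]: 158 @ $18.20 + 157 @ $17.05 = $5,552.45
Sale 3 (62) [FIFO — oldest first]: 62 @ $17.05 = $1,057.10
Total COGS = $8,394.40 + $5,552.45 + $1,057.10 = $15,003.95
Ending inventory: 89 @ $17.05 = $1,517.45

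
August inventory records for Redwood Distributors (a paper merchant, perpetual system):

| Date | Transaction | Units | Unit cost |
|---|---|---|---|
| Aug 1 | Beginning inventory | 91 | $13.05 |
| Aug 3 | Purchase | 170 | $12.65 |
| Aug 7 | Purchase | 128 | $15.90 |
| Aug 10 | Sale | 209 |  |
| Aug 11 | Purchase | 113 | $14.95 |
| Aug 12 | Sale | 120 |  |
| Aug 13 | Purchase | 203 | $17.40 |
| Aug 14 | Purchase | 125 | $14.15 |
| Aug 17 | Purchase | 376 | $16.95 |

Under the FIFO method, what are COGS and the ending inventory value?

COGS = $4,419.25; ending inventory = $14,317.50

Aug 10, 209 sold [FIFO — oldest first]: 91 @ $13.05 + 118 @ $12.65 = $2,680.25
Aug 12, 120 sold [FIFO — oldest first]: 52 @ $12.65 + 68 @ $15.90 = $1,739.00
Total COGS = $2,680.25 + $1,739.00 = $4,419.25
Ending inventory: 60 @ $15.90 + 113 @ $14.95 + 203 @ $17.40 + 125 @ $14.15 + 376 @ $16.95 = $14,317.50
Check: goods available $18,736.75 = COGS $4,419.25 + ending $14,317.50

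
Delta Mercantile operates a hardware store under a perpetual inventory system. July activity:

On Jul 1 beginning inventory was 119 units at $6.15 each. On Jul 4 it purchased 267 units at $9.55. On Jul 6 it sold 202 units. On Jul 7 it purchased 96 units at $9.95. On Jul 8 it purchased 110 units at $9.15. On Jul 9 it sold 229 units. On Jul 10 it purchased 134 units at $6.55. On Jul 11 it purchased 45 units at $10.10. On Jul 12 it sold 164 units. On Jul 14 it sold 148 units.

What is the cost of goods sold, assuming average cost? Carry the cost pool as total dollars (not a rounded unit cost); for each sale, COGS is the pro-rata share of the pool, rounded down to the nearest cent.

COGS = $6,346.01

After Jul 1: 119 on hand, pool $731.85 (≈ $6.1500 each)
After Jul 4: 386 on hand, pool $3,281.70 (≈ $8.5018 each)
Jul 6, sell 202: 202/386 × $3,281.70 → $1,717.36
After Jul 7: 280 on hand, pool $2,519.54 (≈ $8.9984 each)
After Jul 8: 390 on hand, pool $3,526.04 (≈ $9.0411 each)
Jul 9, sell 229: 229/390 × $3,526.04 → $2,070.41
After Jul 10: 295 on hand, pool $2,333.33 (≈ $7.9096 each)
After Jul 11: 340 on hand, pool $2,787.83 (≈ $8.1995 each)
Jul 12, sell 164: 164/340 × $2,787.83 → $1,344.71
Jul 14, sell 148: 148/176 × $1,443.12 → $1,213.53
Total COGS = $1,717.36 + $2,070.41 + $1,344.71 + $1,213.53 = $6,346.01
Ending inventory (cost pool remaining) = $229.59
Check: goods available $6,575.60 = COGS $6,346.01 + ending $229.59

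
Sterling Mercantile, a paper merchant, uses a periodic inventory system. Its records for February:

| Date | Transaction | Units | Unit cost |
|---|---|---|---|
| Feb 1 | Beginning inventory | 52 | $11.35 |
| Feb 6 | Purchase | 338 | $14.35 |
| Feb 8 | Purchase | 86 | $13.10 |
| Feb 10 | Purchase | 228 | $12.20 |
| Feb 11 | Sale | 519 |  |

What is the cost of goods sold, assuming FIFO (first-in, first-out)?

Feb 11, 519 sold [FIFO — oldest first]: 52 @ $11.35 + 338 @ $14.35 + 86 @ $13.10 + 43 @ $12.20 = $7,091.70
Ending inventory: 185 @ $12.20 = $2,257.00

COGS = $7,091.70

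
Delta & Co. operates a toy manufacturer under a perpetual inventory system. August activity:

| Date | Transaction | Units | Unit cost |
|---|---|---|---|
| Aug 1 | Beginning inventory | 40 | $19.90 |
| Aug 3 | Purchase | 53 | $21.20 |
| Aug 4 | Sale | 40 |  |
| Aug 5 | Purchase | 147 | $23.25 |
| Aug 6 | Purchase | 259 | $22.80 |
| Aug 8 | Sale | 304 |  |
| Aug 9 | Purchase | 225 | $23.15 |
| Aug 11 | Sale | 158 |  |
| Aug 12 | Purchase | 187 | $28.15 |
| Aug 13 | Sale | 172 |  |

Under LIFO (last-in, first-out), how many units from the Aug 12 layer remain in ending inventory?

Aug 4, 40 sold [LIFO — newest first]: 40 @ $21.20 = $848.00
Aug 8, 304 sold [LIFO — newest first]: 259 @ $22.80 + 45 @ $23.25 = $6,951.45
Aug 11, 158 sold [LIFO — newest first]: 158 @ $23.15 = $3,657.70
Aug 13, 172 sold [LIFO — newest first]: 172 @ $28.15 = $4,841.80
Total COGS = $848.00 + $6,951.45 + $3,657.70 + $4,841.80 = $16,298.95
Ending inventory: 40 @ $19.90 + 13 @ $21.20 + 102 @ $23.25 + 67 @ $23.15 + 15 @ $28.15 = $5,416.40
Check: goods available $21,715.35 = COGS $16,298.95 + ending $5,416.40

15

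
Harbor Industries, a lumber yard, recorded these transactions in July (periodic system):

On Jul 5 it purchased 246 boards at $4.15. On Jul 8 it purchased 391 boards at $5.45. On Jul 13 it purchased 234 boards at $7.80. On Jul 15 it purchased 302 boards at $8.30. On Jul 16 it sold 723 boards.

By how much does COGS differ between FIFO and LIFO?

FIFO COGS: 246 @ $4.15 + 391 @ $5.45 + 86 @ $7.80 = $3,822.65
LIFO COGS: 302 @ $8.30 + 234 @ $7.80 + 187 @ $5.45 = $5,350.95
Difference = |$3,822.65 − $5,350.95| = $1,528.30

$1,528.30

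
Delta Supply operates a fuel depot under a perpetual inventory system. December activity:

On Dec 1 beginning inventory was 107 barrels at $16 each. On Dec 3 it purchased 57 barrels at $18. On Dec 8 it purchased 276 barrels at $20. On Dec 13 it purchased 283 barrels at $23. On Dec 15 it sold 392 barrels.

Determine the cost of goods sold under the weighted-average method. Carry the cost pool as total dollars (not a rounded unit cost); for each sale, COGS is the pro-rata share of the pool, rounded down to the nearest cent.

After Dec 1: 107 on hand, pool $1,712.00 (≈ $16.0000 each)
After Dec 3: 164 on hand, pool $2,738.00 (≈ $16.6951 each)
After Dec 8: 440 on hand, pool $8,258.00 (≈ $18.7682 each)
After Dec 13: 723 on hand, pool $14,767.00 (≈ $20.4246 each)
Dec 15, sell 392: 392/723 × $14,767.00 → $8,006.45
Ending inventory (cost pool remaining) = $6,760.55
Check: goods available $14,767.00 = COGS $8,006.45 + ending $6,760.55

COGS = $8,006.45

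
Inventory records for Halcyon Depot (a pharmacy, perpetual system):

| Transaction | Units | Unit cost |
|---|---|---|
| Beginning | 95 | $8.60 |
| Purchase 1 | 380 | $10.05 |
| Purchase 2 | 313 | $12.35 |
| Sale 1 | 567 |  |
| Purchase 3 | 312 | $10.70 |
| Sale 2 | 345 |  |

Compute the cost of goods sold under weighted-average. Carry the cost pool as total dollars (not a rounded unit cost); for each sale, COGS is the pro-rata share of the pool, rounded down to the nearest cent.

After Beginning: 95 on hand, pool $817.00 (≈ $8.6000 each)
After Purchase 1: 475 on hand, pool $4,636.00 (≈ $9.7600 each)
After Purchase 2: 788 on hand, pool $8,501.55 (≈ $10.7888 each)
Sale 1, sell 567: 567/788 × $8,501.55 → $6,117.23
After Purchase 3: 533 on hand, pool $5,722.72 (≈ $10.7368 each)
Sale 2, sell 345: 345/533 × $5,722.72 → $3,704.19
Total COGS = $6,117.23 + $3,704.19 = $9,821.42
Ending inventory (cost pool remaining) = $2,018.53

COGS = $9,821.42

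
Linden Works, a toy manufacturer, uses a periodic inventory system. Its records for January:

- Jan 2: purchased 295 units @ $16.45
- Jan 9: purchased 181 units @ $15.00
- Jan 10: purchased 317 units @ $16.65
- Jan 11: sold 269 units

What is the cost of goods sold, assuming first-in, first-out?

Jan 11, 269 sold [FIFO — oldest first]: 269 @ $16.45 = $4,425.05
Ending inventory: 26 @ $16.45 + 181 @ $15.00 + 317 @ $16.65 = $8,420.75
Check: goods available $12,845.80 = COGS $4,425.05 + ending $8,420.75

COGS = $4,425.05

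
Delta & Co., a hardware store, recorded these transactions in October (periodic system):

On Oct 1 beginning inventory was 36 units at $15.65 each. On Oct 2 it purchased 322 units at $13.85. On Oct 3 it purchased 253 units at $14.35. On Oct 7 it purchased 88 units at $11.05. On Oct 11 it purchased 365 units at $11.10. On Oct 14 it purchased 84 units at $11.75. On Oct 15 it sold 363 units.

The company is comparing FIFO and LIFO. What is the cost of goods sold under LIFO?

FIFO COGS: 36 @ $15.65 + 322 @ $13.85 + 5 @ $14.35 = $5,094.85
LIFO COGS: 84 @ $11.75 + 279 @ $11.10 = $4,083.90

COGS = $4,083.90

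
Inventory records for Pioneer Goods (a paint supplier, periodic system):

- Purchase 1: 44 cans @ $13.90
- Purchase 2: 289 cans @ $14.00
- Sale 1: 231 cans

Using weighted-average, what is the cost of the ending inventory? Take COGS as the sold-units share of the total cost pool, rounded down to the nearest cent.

Ending inventory = $1,426.66

Sale 1, sell 231: 231/333 × $4,657.60 → $3,230.94
Ending inventory (cost pool remaining) = $1,426.66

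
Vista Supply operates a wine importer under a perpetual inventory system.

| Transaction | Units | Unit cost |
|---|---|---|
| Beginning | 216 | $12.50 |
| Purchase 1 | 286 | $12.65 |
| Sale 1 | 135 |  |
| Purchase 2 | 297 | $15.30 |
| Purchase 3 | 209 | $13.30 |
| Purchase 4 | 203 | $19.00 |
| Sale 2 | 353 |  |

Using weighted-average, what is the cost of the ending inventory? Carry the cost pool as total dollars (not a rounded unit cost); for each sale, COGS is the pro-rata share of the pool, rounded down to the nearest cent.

After Beginning: 216 on hand, pool $2,700.00 (≈ $12.5000 each)
After Purchase 1: 502 on hand, pool $6,317.90 (≈ $12.5855 each)
Sale 1, sell 135: 135/502 × $6,317.90 → $1,699.03
After Purchase 2: 664 on hand, pool $9,162.97 (≈ $13.7997 each)
After Purchase 3: 873 on hand, pool $11,942.67 (≈ $13.6800 each)
After Purchase 4: 1076 on hand, pool $15,799.67 (≈ $14.6837 each)
Sale 2, sell 353: 353/1076 × $15,799.67 → $5,183.34
Total COGS = $1,699.03 + $5,183.34 = $6,882.37
Ending inventory (cost pool remaining) = $10,616.33
Check: goods available $17,498.70 = COGS $6,882.37 + ending $10,616.33

Ending inventory = $10,616.33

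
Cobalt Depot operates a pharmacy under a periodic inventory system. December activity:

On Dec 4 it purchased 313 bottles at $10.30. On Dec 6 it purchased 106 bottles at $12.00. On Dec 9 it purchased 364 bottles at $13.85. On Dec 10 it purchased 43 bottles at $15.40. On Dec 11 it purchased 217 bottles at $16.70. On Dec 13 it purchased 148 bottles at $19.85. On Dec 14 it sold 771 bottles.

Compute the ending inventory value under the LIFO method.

Ending inventory = $4,509.75

Dec 14, 771 sold [LIFO — newest first]: 148 @ $19.85 + 217 @ $16.70 + 43 @ $15.40 + 363 @ $13.85 = $12,251.45
Ending inventory: 313 @ $10.30 + 106 @ $12.00 + 1 @ $13.85 = $4,509.75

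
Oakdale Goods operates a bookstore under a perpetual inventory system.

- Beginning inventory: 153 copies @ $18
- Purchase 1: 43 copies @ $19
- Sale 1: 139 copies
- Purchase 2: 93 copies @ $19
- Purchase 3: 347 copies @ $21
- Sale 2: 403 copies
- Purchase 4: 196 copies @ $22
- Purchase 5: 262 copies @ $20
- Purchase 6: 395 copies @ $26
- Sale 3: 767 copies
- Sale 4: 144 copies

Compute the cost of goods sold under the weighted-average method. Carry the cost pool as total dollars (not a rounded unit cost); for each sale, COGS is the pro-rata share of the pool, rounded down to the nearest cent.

COGS = $31,620.90

After Beginning: 153 on hand, pool $2,754.00 (≈ $18.0000 each)
After Purchase 1: 196 on hand, pool $3,571.00 (≈ $18.2194 each)
Sale 1, sell 139: 139/196 × $3,571.00 → $2,532.49
After Purchase 2: 150 on hand, pool $2,805.51 (≈ $18.7034 each)
After Purchase 3: 497 on hand, pool $10,092.51 (≈ $20.3069 each)
Sale 2, sell 403: 403/497 × $10,092.51 → $8,183.66
After Purchase 4: 290 on hand, pool $6,220.85 (≈ $21.4512 each)
After Purchase 5: 552 on hand, pool $11,460.85 (≈ $20.7624 each)
After Purchase 6: 947 on hand, pool $21,730.85 (≈ $22.9470 each)
Sale 3, sell 767: 767/947 × $21,730.85 → $17,600.38
Sale 4, sell 144: 144/180 × $4,130.47 → $3,304.37
Total COGS = $2,532.49 + $8,183.66 + $17,600.38 + $3,304.37 = $31,620.90
Ending inventory (cost pool remaining) = $826.10
Check: goods available $32,447.00 = COGS $31,620.90 + ending $826.10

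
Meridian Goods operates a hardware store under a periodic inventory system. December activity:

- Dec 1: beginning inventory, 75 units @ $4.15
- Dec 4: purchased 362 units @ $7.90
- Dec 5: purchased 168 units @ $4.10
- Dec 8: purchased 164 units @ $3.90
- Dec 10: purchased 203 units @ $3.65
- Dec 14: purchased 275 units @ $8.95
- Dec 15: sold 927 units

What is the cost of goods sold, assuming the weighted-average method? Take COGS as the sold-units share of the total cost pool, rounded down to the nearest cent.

Dec 15, sell 927: 927/1247 × $7,701.65 → $5,725.28
Ending inventory (cost pool remaining) = $1,976.37

COGS = $5,725.28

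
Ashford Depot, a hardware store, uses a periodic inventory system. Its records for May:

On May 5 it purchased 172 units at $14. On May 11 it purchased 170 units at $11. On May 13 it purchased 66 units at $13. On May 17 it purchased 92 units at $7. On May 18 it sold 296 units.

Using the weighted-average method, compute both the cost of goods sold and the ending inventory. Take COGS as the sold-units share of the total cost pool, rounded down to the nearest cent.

COGS = $3,421.76; ending inventory = $2,358.24

May 18, sell 296: 296/500 × $5,780.00 → $3,421.76
Ending inventory (cost pool remaining) = $2,358.24
Check: goods available $5,780.00 = COGS $3,421.76 + ending $2,358.24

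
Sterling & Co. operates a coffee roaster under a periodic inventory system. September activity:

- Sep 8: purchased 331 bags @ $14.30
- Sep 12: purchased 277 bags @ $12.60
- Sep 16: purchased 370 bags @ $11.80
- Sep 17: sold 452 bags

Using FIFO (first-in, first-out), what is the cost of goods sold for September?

COGS = $6,257.90

Sep 17, 452 sold [FIFO — oldest first]: 331 @ $14.30 + 121 @ $12.60 = $6,257.90
Ending inventory: 156 @ $12.60 + 370 @ $11.80 = $6,331.60
Check: goods available $12,589.50 = COGS $6,257.90 + ending $6,331.60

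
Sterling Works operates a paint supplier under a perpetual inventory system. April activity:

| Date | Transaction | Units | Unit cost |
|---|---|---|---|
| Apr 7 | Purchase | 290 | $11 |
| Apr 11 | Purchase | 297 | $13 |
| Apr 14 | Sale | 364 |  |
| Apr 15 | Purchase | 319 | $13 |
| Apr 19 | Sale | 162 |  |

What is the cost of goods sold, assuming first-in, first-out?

Apr 14, 364 sold [FIFO — oldest first]: 290 @ $11 + 74 @ $13 = $4,152
Apr 19, 162 sold [FIFO — oldest first]: 162 @ $13 = $2,106
Total COGS = $4,152 + $2,106 = $6,258
Ending inventory: 61 @ $13 + 319 @ $13 = $4,940

COGS = $6,258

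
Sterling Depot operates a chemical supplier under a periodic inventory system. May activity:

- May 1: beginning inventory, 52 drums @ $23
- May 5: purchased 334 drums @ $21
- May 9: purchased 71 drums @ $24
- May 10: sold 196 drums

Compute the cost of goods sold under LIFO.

COGS = $4,329

May 10, 196 sold [LIFO — newest first]: 71 @ $24 + 125 @ $21 = $4,329
Ending inventory: 52 @ $23 + 209 @ $21 = $5,585
Check: goods available $9,914 = COGS $4,329 + ending $5,585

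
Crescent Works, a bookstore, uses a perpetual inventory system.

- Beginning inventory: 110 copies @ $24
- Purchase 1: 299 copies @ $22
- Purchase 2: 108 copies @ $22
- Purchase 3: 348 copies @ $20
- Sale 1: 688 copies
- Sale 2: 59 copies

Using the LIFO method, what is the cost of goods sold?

COGS = $15,738

Sale 1 (688) [LIFO — newest first]: 348 @ $20 + 108 @ $22 + 232 @ $22 = $14,440
Sale 2 (59) [LIFO — newest first]: 59 @ $22 = $1,298
Total COGS = $14,440 + $1,298 = $15,738
Ending inventory: 110 @ $24 + 8 @ $22 = $2,816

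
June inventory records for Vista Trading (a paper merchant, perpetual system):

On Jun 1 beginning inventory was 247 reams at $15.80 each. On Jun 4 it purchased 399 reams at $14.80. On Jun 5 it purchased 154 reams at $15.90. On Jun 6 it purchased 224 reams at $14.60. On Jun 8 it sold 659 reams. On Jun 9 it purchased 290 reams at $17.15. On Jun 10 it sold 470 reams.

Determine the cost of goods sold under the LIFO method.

COGS = $17,577.30

Jun 8, 659 sold [LIFO — newest first]: 224 @ $14.60 + 154 @ $15.90 + 281 @ $14.80 = $9,877.80
Jun 10, 470 sold [LIFO — newest first]: 290 @ $17.15 + 118 @ $14.80 + 62 @ $15.80 = $7,699.50
Total COGS = $9,877.80 + $7,699.50 = $17,577.30
Ending inventory: 185 @ $15.80 = $2,923.00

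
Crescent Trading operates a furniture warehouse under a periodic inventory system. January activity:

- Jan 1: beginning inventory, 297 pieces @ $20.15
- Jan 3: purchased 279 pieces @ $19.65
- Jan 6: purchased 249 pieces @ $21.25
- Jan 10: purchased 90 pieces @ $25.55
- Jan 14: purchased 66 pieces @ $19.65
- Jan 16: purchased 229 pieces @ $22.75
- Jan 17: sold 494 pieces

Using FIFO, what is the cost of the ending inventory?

Jan 17, 494 sold [FIFO — oldest first]: 297 @ $20.15 + 197 @ $19.65 = $9,855.60
Ending inventory: 82 @ $19.65 + 249 @ $21.25 + 90 @ $25.55 + 66 @ $19.65 + 229 @ $22.75 = $15,708.70

Ending inventory = $15,708.70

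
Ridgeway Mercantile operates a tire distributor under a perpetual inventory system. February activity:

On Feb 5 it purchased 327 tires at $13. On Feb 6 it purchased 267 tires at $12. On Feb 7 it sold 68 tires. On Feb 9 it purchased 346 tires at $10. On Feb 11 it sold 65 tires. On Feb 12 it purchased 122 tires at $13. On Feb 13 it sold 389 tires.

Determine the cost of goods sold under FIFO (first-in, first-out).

Feb 7, 68 sold [FIFO — oldest first]: 68 @ $13 = $884
Feb 11, 65 sold [FIFO — oldest first]: 65 @ $13 = $845
Feb 13, 389 sold [FIFO — oldest first]: 194 @ $13 + 195 @ $12 = $4,862
Total COGS = $884 + $845 + $4,862 = $6,591
Ending inventory: 72 @ $12 + 346 @ $10 + 122 @ $13 = $5,910
Check: goods available $12,501 = COGS $6,591 + ending $5,910

COGS = $6,591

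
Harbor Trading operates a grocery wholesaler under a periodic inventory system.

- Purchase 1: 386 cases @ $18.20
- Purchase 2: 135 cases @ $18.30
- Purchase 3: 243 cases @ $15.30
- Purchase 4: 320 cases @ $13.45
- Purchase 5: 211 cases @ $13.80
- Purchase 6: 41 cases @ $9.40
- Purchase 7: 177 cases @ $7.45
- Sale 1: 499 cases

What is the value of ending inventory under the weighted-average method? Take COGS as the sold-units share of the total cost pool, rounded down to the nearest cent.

Sale 1, sell 499: 499/1513 × $22,133.45 → $7,299.79
Ending inventory (cost pool remaining) = $14,833.66
Check: goods available $22,133.45 = COGS $7,299.79 + ending $14,833.66

Ending inventory = $14,833.66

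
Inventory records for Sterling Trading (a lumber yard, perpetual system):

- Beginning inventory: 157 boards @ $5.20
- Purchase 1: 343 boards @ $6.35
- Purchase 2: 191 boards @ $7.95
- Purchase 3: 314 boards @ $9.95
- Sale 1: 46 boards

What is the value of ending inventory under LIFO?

Ending inventory = $7,179.50

Sale 1 (46) [LIFO — newest first]: 46 @ $9.95 = $457.70
Ending inventory: 157 @ $5.20 + 343 @ $6.35 + 191 @ $7.95 + 268 @ $9.95 = $7,179.50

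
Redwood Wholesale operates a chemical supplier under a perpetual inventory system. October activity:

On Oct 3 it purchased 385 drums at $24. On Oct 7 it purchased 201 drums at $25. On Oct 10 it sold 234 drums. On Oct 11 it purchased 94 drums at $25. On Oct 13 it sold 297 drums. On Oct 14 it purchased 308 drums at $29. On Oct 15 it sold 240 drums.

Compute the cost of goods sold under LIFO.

COGS = $19,999

Oct 10, 234 sold [LIFO — newest first]: 201 @ $25 + 33 @ $24 = $5,817
Oct 13, 297 sold [LIFO — newest first]: 94 @ $25 + 203 @ $24 = $7,222
Oct 15, 240 sold [LIFO — newest first]: 240 @ $29 = $6,960
Total COGS = $5,817 + $7,222 + $6,960 = $19,999
Ending inventory: 149 @ $24 + 68 @ $29 = $5,548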